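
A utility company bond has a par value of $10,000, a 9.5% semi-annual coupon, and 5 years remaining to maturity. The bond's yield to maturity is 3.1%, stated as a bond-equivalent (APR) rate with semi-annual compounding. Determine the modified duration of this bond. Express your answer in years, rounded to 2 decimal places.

4.15 years

Periodic yield y = 0.0155. First find Macaulay duration:
  t   CF        PV=CF/(1+0.0155)^t    t·PV
  1       475.00       467.7499       467.7499
  2       475.00       460.6104       921.2208
  3       475.00       453.5799     1,360.7398
  4       475.00       446.6567     1,786.6270
  5       475.00       439.8392     2,199.1962
  6       475.00       433.1258     2,598.7547
  7       475.00       426.5148     2,985.6037
  8       475.00       420.0047     3,360.0379
  9       475.00       413.5940     3,722.3463
  10   10,475.00     8,981.6216    89,816.2160
  Σ                 12,943.2972   109,218.4922
P = 12,943.2972; Macaulay duration = 109,218.4922 / 12,943.2972 = 8.43823 half-year periods = 4.21911 years.
Modified duration = D_Mac / (1 + y) = 4.21911 / 1.0155 = 4.15472 years.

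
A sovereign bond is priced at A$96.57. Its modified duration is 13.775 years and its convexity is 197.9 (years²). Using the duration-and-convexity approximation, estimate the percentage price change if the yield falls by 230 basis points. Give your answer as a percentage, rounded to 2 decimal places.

Duration effect: -D_mod·Δy = -13.775 × (-0.023) = +0.316825
Convexity effect: ½·C·(Δy)² = 0.5 × 197.9 × (-0.023)² = +0.05234455
ΔP/P ≈ +0.316825 + 0.05234455 = +0.36916955
= +36.916955%.

+36.92%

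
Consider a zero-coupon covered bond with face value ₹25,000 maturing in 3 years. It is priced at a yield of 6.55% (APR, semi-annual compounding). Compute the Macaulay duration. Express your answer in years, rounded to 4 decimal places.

3.0000 years

A zero-coupon bond has a single cash flow at maturity, so its Macaulay duration equals its maturity: 3 years.
(Equivalently: 6 semi-annual periods ÷ 2 = 3 years.)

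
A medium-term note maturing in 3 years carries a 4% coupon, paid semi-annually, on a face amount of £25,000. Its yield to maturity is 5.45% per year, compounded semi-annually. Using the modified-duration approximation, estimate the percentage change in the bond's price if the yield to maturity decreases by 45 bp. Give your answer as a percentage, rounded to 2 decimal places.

Periodic yield y = 0.02725. Modified duration first:
  t   CF        PV=CF/(1+0.02725)^t    t·PV
  1       500.00       486.7364       486.7364
  2       500.00       473.8247       947.6494
  3       500.00       461.2555     1,383.7665
  4       500.00       449.0197     1,796.0788
  5       500.00       437.1085     2,185.5425
  6    25,500.00    21,701.1766   130,207.0595
  Σ                 24,009.1214   137,006.8332
P = 24,009.1214; D_Mac = 5.70645 half-year periods = 2.85322 yrs; D_mod = 2.85322/(1+0.02725) = 2.77754 yrs.
ΔP/P ≈ -D_mod · Δy = -2.77754 × (-0.0045) = +0.012499 = +1.2499%.

+1.25%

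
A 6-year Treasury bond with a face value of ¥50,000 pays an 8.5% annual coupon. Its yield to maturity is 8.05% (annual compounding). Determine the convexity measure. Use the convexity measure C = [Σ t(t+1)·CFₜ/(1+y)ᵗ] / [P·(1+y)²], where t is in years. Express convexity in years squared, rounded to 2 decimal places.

With y = 0.0805:
  t   CF        PV=CF/(1+0.0805)^t    t·PV        t(t+1)·PV
  1     4,250.00     3,933.3642     3,933.3642       7,866.7284
  2     4,250.00     3,640.3185     7,280.6371      21,841.9112
  3     4,250.00     3,369.1055    10,107.3166      40,429.2665
  4     4,250.00     3,118.0986    12,472.3944      62,361.9721
  5     4,250.00     2,885.7923    14,428.9616      86,573.7697
  6    54,250.00    34,091.8929   204,551.3573   1,431,859.5010
  Σ                 51,038.5721   252,774.0312   1,650,933.1491
P = 51,038.5721.
Convexity = Σ t(t+1)·PV / [P·(1+y)²] = 1,650,933.1491 / (51,038.5721 × 1.167480) = 27.70648.

27.71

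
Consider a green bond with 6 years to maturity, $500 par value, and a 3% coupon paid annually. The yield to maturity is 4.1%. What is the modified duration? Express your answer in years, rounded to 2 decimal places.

Periodic yield y = 0.041. First find Macaulay duration:
  t   CF        PV=CF/(1+0.041)^t    t·PV
  1        15.00        14.4092        14.4092
  2        15.00        13.8417        27.6834
  3        15.00        13.2966        39.8897
  4        15.00        12.7729        51.0915
  5        15.00        12.2698        61.3490
  6       515.00       404.6717     2,428.0303
  Σ                    471.2619     2,622.4531
P = 471.2619; Macaulay duration = 2,622.4531 / 471.2619 = 5.56475 years.
Modified duration = D_Mac / (1 + y) = 5.56475 / 1.041 = 5.34558 years.

5.35 years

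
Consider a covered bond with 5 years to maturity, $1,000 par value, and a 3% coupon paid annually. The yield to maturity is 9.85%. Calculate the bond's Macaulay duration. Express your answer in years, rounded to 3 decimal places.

4.662 years

Periodic yield y = 0.0985. Discount each cash flow and weight by its year:
  t   CF        PV=CF/(1+0.0985)^t    t·PV
  1        30.00        27.3100        27.3100
  2        30.00        24.8611        49.7223
  3        30.00        22.6319        67.8957
  4        30.00        20.6026        82.4102
  5     1,030.00       643.9274     3,219.6371
  Σ                    739.3330     3,446.9753
Price P = Σ PV = 739.3330.
Macaulay duration = Σ(t·PV) / P = 3,446.9753 / 739.3330 = 4.66228 years.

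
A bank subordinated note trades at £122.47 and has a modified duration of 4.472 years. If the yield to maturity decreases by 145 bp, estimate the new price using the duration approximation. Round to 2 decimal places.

Duration approximation: ΔP/P ≈ -D_mod · Δy = -4.472 × (-0.0145) = +0.064844.
New price ≈ 122.47 × (1 + 0.064844) = 130.41144468.

£130.41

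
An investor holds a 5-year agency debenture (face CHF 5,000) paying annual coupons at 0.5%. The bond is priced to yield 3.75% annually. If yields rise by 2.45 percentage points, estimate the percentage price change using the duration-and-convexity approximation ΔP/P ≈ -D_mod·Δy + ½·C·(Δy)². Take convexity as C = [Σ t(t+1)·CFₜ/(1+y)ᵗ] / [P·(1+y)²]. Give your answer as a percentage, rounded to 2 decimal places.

With y = 0.0375:
  t   CF        PV=CF/(1+0.0375)^t    t·PV        t(t+1)·PV
  1        25.00        24.0964        24.0964          48.1928
  2        25.00        23.2254        46.4509         139.3526
  3        25.00        22.3860        67.1579         268.6315
  4        25.00        21.5768        86.3073         431.5365
  5     5,025.00     4,180.1854    20,900.9268     125,405.5606
  Σ                  4,271.4700    21,124.9392     126,293.2740
P = 4,271.4700; D_Mac = 4.94559 yrs; D_mod = 4.76683 yrs; C = 27.46798.
Duration effect: -4.76683 × (+0.0245) = -0.116787
Convexity effect: 0.5 × 27.46798 × (0.0245)² = +0.0082438
ΔP/P ≈ -0.116787 + 0.0082438 = -0.108544 = -10.8544%.

-10.85%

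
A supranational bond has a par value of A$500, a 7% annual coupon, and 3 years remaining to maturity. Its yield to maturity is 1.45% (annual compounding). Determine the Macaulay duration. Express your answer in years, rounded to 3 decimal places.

2.823 years

Periodic yield y = 0.0145. Discount each cash flow and weight by its year:
  t   CF        PV=CF/(1+0.0145)^t    t·PV
  1        35.00        34.4998        34.4998
  2        35.00        34.0067        68.0133
  3       535.00       512.3864     1,537.1593
  Σ                    580.8929     1,639.6724
Price P = Σ PV = 580.8929.
Macaulay duration = Σ(t·PV) / P = 1,639.6724 / 580.8929 = 2.82268 years.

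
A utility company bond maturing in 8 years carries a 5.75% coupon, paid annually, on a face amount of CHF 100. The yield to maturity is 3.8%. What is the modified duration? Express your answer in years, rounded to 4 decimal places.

6.4799 years

Periodic yield y = 0.038. First find Macaulay duration:
  t   CF        PV=CF/(1+0.038)^t    t·PV
  1         5.75         5.5395         5.5395
  2         5.75         5.3367        10.6734
  3         5.75         5.1413        15.4240
  4         5.75         4.9531        19.8125
  5         5.75         4.7718        23.8589
  6         5.75         4.5971        27.5826
  7         5.75         4.4288        31.0016
  8       105.75        78.4696       627.7570
  Σ                    113.2380       761.6495
P = 113.2380; Macaulay duration = 761.6495 / 113.2380 = 6.72610 years.
Modified duration = D_Mac / (1 + y) = 6.72610 / 1.038 = 6.47986 years.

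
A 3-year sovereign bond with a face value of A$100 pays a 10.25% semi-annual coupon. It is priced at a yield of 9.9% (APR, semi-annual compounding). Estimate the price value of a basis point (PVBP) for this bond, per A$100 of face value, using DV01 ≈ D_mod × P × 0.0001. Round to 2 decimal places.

Periodic yield y = 0.0495.
  t   CF        PV=CF/(1+0.0495)^t    t·PV
  1        5.125         4.8833         4.8833
  2        5.125         4.6530         9.3059
  3        5.125         4.4335        13.3005
  4        5.125         4.2244        16.8976
  5        5.125         4.0251        20.1257
  6      105.125        78.6704       472.0224
  Σ                    100.8897       536.5354
P = 100.8897; D_Mac = 5.31804 half-year periods = 2.65902 yrs; D_mod = 2.53361 yrs.
DV01 ≈ 2.53361 × 100.8897 × 0.0001 = 0.025561.

A$0.03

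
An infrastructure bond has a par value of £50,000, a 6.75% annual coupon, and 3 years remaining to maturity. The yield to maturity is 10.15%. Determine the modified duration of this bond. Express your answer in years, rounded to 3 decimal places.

2.547 years

Periodic yield y = 0.1015. First find Macaulay duration:
  t   CF        PV=CF/(1+0.1015)^t    t·PV
  1     3,375.00     3,064.0036     3,064.0036
  2     3,375.00     2,781.6647     5,563.3293
  3    53,375.00    39,937.8226   119,813.4678
  Σ                 45,783.4909   128,440.8008
P = 45,783.4909; Macaulay duration = 128,440.8008 / 45,783.4909 = 2.80540 years.
Modified duration = D_Mac / (1 + y) = 2.80540 / 1.1015 = 2.54689 years.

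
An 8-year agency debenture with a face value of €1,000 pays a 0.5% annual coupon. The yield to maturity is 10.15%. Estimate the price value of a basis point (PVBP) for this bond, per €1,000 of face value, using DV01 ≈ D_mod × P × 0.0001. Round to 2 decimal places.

€0.34

Periodic yield y = 0.1015.
  t   CF        PV=CF/(1+0.1015)^t    t·PV
  1         5.00         4.5393         4.5393
  2         5.00         4.1210         8.2420
  3         5.00         3.7412        11.2237
  4         5.00         3.3965        13.5860
  5         5.00         3.0835        15.4176
  6         5.00         2.7994        16.7963
  7         5.00         2.5414        17.7900
  8     1,005.00       463.7565     3,710.0523
  Σ                    487.9789     3,797.6473
P = 487.9789; D_Mac = 7.78240 yrs; D_mod = 7.06528 yrs.
DV01 ≈ 7.06528 × 487.9789 × 0.0001 = 0.344771.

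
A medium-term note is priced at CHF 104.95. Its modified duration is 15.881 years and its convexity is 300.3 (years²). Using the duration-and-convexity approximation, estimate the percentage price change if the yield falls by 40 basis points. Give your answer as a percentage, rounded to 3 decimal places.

+6.593%

Duration effect: -D_mod·Δy = -15.881 × (-0.004) = +0.063524
Convexity effect: ½·C·(Δy)² = 0.5 × 300.3 × (-0.004)² = +0.0024024
ΔP/P ≈ +0.063524 + 0.0024024 = +0.0659264
= +6.59264%.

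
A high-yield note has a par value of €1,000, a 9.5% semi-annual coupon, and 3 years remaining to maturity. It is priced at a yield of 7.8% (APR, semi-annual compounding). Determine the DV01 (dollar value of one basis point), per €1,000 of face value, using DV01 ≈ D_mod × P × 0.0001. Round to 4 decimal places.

€0.2703

Periodic yield y = 0.039.
  t   CF        PV=CF/(1+0.039)^t    t·PV
  1        47.50        45.7170        45.7170
  2        47.50        44.0010        88.0020
  3        47.50        42.3494       127.0481
  4        47.50        40.7597       163.0390
  5        47.50        39.2298       196.1489
  6     1,047.50       832.6467     4,995.8800
  Σ                  1,044.7036     5,615.8350
P = 1,044.7036; D_Mac = 5.37553 half-year periods = 2.68776 yrs; D_mod = 2.58688 yrs.
DV01 ≈ 2.58688 × 1,044.7036 × 0.0001 = 0.270252.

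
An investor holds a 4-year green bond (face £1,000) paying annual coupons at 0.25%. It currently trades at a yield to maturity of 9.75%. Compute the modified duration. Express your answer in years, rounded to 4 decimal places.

3.6278 years

Periodic yield y = 0.0975. First find Macaulay duration:
  t   CF        PV=CF/(1+0.0975)^t    t·PV
  1         2.50         2.2779         2.2779
  2         2.50         2.0755         4.1511
  3         2.50         1.8912         5.6735
  4     1,002.50       690.9813     2,763.9250
  Σ                    697.2259     2,776.0275
P = 697.2259; Macaulay duration = 2,776.0275 / 697.2259 = 3.98153 years.
Modified duration = D_Mac / (1 + y) = 3.98153 / 1.0975 = 3.62782 years.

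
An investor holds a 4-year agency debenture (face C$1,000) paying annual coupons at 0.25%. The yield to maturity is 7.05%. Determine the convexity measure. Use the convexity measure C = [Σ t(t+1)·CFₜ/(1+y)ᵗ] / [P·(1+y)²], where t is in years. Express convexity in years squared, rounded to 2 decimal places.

17.35

With y = 0.0705:
  t   CF        PV=CF/(1+0.0705)^t    t·PV        t(t+1)·PV
  1         2.50         2.3354         2.3354           4.6707
  2         2.50         2.1816         4.3631          13.0893
  3         2.50         2.0379         6.1137          24.4546
  4     1,002.50       763.3746     3,053.4983      15,267.4916
  Σ                    769.9294     3,066.3105      15,309.7063
P = 769.9294.
Convexity = Σ t(t+1)·PV / [P·(1+y)²] = 15,309.7063 / (769.9294 × 1.145970) = 17.35172.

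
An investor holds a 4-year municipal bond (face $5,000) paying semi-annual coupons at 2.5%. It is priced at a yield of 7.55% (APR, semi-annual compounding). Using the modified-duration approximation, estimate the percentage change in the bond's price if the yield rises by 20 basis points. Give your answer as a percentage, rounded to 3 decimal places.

Periodic yield y = 0.03775. Modified duration first:
  t   CF        PV=CF/(1+0.03775)^t    t·PV
  1        62.50        60.2265        60.2265
  2        62.50        58.0356       116.0712
  3        62.50        55.9245       167.7734
  4        62.50        53.8901       215.5604
  5        62.50        51.9298       259.6488
  6        62.50        50.0407       300.2443
  7        62.50        48.2204       337.5428
  8     5,062.50     3,763.7702    30,110.1616
  Σ                  4,142.0377    31,567.2290
P = 4,142.0377; D_Mac = 7.62118 half-year periods = 3.81059 yrs; D_mod = 3.81059/(1+0.03775) = 3.67197 yrs.
ΔP/P ≈ -D_mod · Δy = -3.67197 × (+0.002) = -0.007344 = -0.7344%.

-0.734%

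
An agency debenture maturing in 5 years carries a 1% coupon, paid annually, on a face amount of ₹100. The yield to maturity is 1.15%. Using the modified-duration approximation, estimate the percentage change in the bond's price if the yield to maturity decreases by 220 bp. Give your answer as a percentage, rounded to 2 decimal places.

+10.66%

Periodic yield y = 0.0115. Modified duration first:
  t   CF        PV=CF/(1+0.0115)^t    t·PV
  1         1.00         0.9886         0.9886
  2         1.00         0.9774         1.9548
  3         1.00         0.9663         2.8988
  4         1.00         0.9553         3.8212
  5       101.00        95.3876       476.9380
  Σ                     99.2752       486.6014
P = 99.2752; D_Mac = 4.90154 yrs; D_mod = 4.90154/(1+0.0115) = 4.84581 yrs.
ΔP/P ≈ -D_mod · Δy = -4.84581 × (-0.022) = +0.106608 = +10.6608%.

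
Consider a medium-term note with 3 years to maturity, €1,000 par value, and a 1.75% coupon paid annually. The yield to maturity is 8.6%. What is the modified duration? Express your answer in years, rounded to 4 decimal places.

Periodic yield y = 0.086. First find Macaulay duration:
  t   CF        PV=CF/(1+0.086)^t    t·PV
  1        17.50        16.1142        16.1142
  2        17.50        14.8381        29.6762
  3     1,017.50       794.4104     2,383.2313
  Σ                    825.3627     2,429.0217
P = 825.3627; Macaulay duration = 2,429.0217 / 825.3627 = 2.94297 years.
Modified duration = D_Mac / (1 + y) = 2.94297 / 1.086 = 2.70992 years.

2.7099 years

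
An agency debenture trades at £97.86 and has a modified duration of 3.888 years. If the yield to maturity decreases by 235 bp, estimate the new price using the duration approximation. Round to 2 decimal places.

£106.80

Duration approximation: ΔP/P ≈ -D_mod · Δy = -3.888 × (-0.0235) = +0.091368.
New price ≈ 97.86 × (1 + 0.091368) = 106.80127248.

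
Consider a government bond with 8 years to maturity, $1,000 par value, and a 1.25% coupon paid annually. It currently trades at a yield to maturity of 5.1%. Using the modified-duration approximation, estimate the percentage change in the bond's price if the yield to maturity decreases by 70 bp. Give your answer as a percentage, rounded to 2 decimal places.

+5.06%

Periodic yield y = 0.051. Modified duration first:
  t   CF        PV=CF/(1+0.051)^t    t·PV
  1        12.50        11.8934        11.8934
  2        12.50        11.3163        22.6326
  3        12.50        10.7672        32.3015
  4        12.50        10.2447        40.9788
  5        12.50         9.7476        48.7379
  6        12.50         9.2746        55.6474
  7        12.50         8.8245        61.7716
  8     1,012.50       680.1008     5,440.8066
  Σ                    752.1691     5,714.7699
P = 752.1691; D_Mac = 7.59772 yrs; D_mod = 7.59772/(1+0.051) = 7.22904 yrs.
ΔP/P ≈ -D_mod · Δy = -7.22904 × (-0.007) = +0.050603 = +5.0603%.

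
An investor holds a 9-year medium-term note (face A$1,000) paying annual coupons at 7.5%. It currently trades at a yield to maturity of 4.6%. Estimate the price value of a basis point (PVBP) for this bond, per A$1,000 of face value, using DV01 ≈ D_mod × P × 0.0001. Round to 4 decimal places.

Periodic yield y = 0.046.
  t   CF        PV=CF/(1+0.046)^t    t·PV
  1        75.00        71.7017        71.7017
  2        75.00        68.5485       137.0970
  3        75.00        65.5339       196.6018
  4        75.00        62.6519       250.6078
  5        75.00        59.8967       299.4835
  6        75.00        57.2626       343.5757
  7        75.00        54.7444       383.2106
  8        75.00        52.3369       418.6950
  9     1,075.00       717.1720     6,454.5477
  Σ                  1,209.8486     8,555.5207
P = 1,209.8486; D_Mac = 7.07156 yrs; D_mod = 6.76058 yrs.
DV01 ≈ 6.76058 × 1,209.8486 × 0.0001 = 0.817927.

A$0.8179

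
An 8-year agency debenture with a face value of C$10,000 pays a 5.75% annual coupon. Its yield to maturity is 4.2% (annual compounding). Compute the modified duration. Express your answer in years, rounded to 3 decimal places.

Periodic yield y = 0.042. First find Macaulay duration:
  t   CF        PV=CF/(1+0.042)^t    t·PV
  1       575.00       551.8234       551.8234
  2       575.00       529.5810     1,059.1620
  3       575.00       508.2351     1,524.7054
  4       575.00       487.7497     1,950.9986
  5       575.00       468.0899     2,340.4494
  6       575.00       449.2225     2,695.3352
  7       575.00       431.1157     3,017.8097
  8    10,575.00     7,609.1934    60,873.5475
  Σ                 11,035.0107    74,013.8312
P = 11,035.0107; Macaulay duration = 74,013.8312 / 11,035.0107 = 6.70718 years.
Modified duration = D_Mac / (1 + y) = 6.70718 / 1.042 = 6.43684 years.

6.437 years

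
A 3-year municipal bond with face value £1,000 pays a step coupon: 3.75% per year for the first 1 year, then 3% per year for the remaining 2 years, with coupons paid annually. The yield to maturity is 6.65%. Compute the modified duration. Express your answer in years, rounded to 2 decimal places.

Periodic yield y = 0.0665. First find Macaulay duration:
  t   CF        PV=CF/(1+0.0665)^t    t·PV
  1        37.50        35.1617        35.1617
  2        30.00        26.3754        52.7509
  3     1,030.00       849.0918     2,547.2754
  Σ                    910.6290     2,635.1880
P = 910.6290; Macaulay duration = 2,635.1880 / 910.6290 = 2.89381 years.
Modified duration = D_Mac / (1 + y) = 2.89381 / 1.0665 = 2.71337 years.

2.71 years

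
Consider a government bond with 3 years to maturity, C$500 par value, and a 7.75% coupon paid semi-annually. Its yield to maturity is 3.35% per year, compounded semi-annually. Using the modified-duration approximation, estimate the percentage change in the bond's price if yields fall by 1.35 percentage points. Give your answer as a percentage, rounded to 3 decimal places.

+3.653%

Periodic yield y = 0.01675. Modified duration first:
  t   CF        PV=CF/(1+0.01675)^t    t·PV
  1       19.375        19.0558        19.0558
  2       19.375        18.7419        37.4838
  3       19.375        18.4331        55.2994
  4       19.375        18.1295        72.5179
  5       19.375        17.8308        89.1540
  6      519.375       470.1062     2,820.6370
  Σ                    562.2973     3,094.1479
P = 562.2973; D_Mac = 5.50269 half-year periods = 2.75135 yrs; D_mod = 2.75135/(1+0.01675) = 2.70602 yrs.
ΔP/P ≈ -D_mod · Δy = -2.70602 × (-0.0135) = +0.036531 = +3.6531%.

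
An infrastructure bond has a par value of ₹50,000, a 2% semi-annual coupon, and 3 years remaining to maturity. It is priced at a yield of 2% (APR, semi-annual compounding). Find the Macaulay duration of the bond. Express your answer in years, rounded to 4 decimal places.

Periodic yield y = 0.01. Discount each cash flow and weight by its period:
  t   CF        PV=CF/(1+0.01)^t    t·PV
  1       500.00       495.0495       495.0495
  2       500.00       490.1480       980.2960
  3       500.00       485.2951     1,455.8852
  4       500.00       480.4902     1,921.9607
  5       500.00       475.7328     2,378.6642
  6    50,500.00    47,573.2844   285,439.7063
  Σ                 50,000.0000   292,671.5620
Price P = Σ PV = 50,000.0000.
Macaulay duration = Σ(t·PV) / P = 292,671.5620 / 50,000.0000 = 5.85343 half-year periods.
In years: 5.85343 / 2 = 2.92672 years.

2.9267 years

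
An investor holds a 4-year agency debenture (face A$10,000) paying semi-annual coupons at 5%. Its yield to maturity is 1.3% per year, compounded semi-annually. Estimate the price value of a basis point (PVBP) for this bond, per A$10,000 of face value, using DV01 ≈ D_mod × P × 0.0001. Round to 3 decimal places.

Periodic yield y = 0.0065.
  t   CF        PV=CF/(1+0.0065)^t    t·PV
  1       250.00       248.3855       248.3855
  2       250.00       246.7814       493.5628
  3       250.00       245.1877       735.5631
  4       250.00       243.6043       974.4171
  5       250.00       242.0311     1,210.1553
  6       250.00       240.4680     1,442.8081
  7       250.00       238.9151     1,672.4055
  8    10,250.00     9,732.2584    77,858.0673
  Σ                 11,437.6314    84,635.3647
P = 11,437.6314; D_Mac = 7.39973 half-year periods = 3.69986 yrs; D_mod = 3.67597 yrs.
DV01 ≈ 3.67597 × 11,437.6314 × 0.0001 = 4.204439.

A$4.204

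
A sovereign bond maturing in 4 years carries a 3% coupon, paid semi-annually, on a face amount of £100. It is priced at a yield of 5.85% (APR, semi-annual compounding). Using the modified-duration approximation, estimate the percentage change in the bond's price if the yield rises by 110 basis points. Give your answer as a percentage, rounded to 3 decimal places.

-4.046%

Periodic yield y = 0.02925. Modified duration first:
  t   CF        PV=CF/(1+0.02925)^t    t·PV
  1         1.50         1.4574         1.4574
  2         1.50         1.4160         2.8319
  3         1.50         1.3757         4.1271
  4         1.50         1.3366         5.3465
  5         1.50         1.2986         6.4932
  6         1.50         1.2617         7.5704
  7         1.50         1.2259         8.5811
  8       101.50        80.5933       644.7465
  Σ                     89.9652       681.1541
P = 89.9652; D_Mac = 7.57131 half-year periods = 3.78565 yrs; D_mod = 3.78565/(1+0.02925) = 3.67807 yrs.
ΔP/P ≈ -D_mod · Δy = -3.67807 × (+0.011) = -0.040459 = -4.0459%.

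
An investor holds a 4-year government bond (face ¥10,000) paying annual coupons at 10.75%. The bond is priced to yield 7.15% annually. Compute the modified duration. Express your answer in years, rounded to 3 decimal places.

Periodic yield y = 0.0715. First find Macaulay duration:
  t   CF        PV=CF/(1+0.0715)^t    t·PV
  1     1,075.00     1,003.2664     1,003.2664
  2     1,075.00       936.3196     1,872.6392
  3     1,075.00       873.8400     2,621.5201
  4    11,075.00     8,401.8521    33,607.4085
  Σ                 11,215.2782    39,104.8342
P = 11,215.2782; Macaulay duration = 39,104.8342 / 11,215.2782 = 3.48675 years.
Modified duration = D_Mac / (1 + y) = 3.48675 / 1.0715 = 3.25408 years.

3.254 years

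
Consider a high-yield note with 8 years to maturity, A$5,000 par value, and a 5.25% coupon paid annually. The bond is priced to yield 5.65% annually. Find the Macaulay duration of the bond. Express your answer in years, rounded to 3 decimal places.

6.716 years

Periodic yield y = 0.0565. Discount each cash flow and weight by its year:
  t   CF        PV=CF/(1+0.0565)^t    t·PV
  1       262.50       248.4619       248.4619
  2       262.50       235.1745       470.3491
  3       262.50       222.5978       667.7933
  4       262.50       210.6936       842.7743
  5       262.50       199.4260       997.1301
  6       262.50       188.7610     1,132.5661
  7       262.50       178.6664     1,250.6645
  8     5,262.50     3,390.2841    27,122.2731
  Σ                  4,874.0653    32,732.0124
Price P = Σ PV = 4,874.0653.
Macaulay duration = Σ(t·PV) / P = 32,732.0124 / 4,874.0653 = 6.71555 years.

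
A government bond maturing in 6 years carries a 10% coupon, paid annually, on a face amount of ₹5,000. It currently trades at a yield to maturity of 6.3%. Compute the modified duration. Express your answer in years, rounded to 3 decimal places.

Periodic yield y = 0.063. First find Macaulay duration:
  t   CF        PV=CF/(1+0.063)^t    t·PV
  1       500.00       470.3669       470.3669
  2       500.00       442.4900       884.9800
  3       500.00       416.2653     1,248.7959
  4       500.00       391.5948     1,566.3793
  5       500.00       368.3865     1,841.9324
  6     5,500.00     3,812.0896    22,872.5377
  Σ                  5,901.1931    28,884.9923
P = 5,901.1931; Macaulay duration = 28,884.9923 / 5,901.1931 = 4.89477 years.
Modified duration = D_Mac / (1 + y) = 4.89477 / 1.063 = 4.60468 years.

4.605 years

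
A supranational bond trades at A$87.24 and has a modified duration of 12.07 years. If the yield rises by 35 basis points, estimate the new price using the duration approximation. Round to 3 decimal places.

A$83.555

Duration approximation: ΔP/P ≈ -D_mod · Δy = -12.07 × (+0.0035) = -0.042245.
New price ≈ 87.24 × (1 - 0.042245) = 83.5545462.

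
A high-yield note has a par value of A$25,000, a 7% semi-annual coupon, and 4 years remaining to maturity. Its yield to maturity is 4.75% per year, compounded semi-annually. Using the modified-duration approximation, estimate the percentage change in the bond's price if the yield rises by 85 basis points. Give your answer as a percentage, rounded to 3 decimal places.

-2.970%

Periodic yield y = 0.02375. Modified duration first:
  t   CF        PV=CF/(1+0.02375)^t    t·PV
  1       875.00       854.7009       854.7009
  2       875.00       834.8726     1,669.7453
  3       875.00       815.5044     2,446.5132
  4       875.00       796.5855     3,186.3420
  5       875.00       778.1055     3,890.5274
  6       875.00       760.0542     4,560.3252
  7       875.00       742.4217     5,196.9518
  8    25,875.00    21,445.1476   171,561.1810
  Σ                 27,027.3924   193,366.2868
P = 27,027.3924; D_Mac = 7.15446 half-year periods = 3.57723 yrs; D_mod = 3.57723/(1+0.02375) = 3.49424 yrs.
ΔP/P ≈ -D_mod · Δy = -3.49424 × (+0.0085) = -0.029701 = -2.9701%.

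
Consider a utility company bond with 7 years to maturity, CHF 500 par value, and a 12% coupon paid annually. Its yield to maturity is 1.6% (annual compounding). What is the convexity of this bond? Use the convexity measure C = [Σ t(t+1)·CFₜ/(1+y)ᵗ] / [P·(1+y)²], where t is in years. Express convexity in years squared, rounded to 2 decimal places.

With y = 0.016:
  t   CF        PV=CF/(1+0.016)^t    t·PV        t(t+1)·PV
  1        60.00        59.0551        59.0551         118.1102
  2        60.00        58.1251       116.2502         348.7507
  3        60.00        57.2098       171.6293         686.5171
  4        60.00        56.3088       225.2353       1,126.1764
  5        60.00        55.4221       277.1103       1,662.6620
  6        60.00        54.5493       327.2957       2,291.0697
  7       560.00       501.1088     3,507.7619      28,062.0955
  Σ                    841.7790     4,684.3378      34,295.3816
P = 841.7790.
Convexity = Σ t(t+1)·PV / [P·(1+y)²] = 34,295.3816 / (841.7790 × 1.032256) = 39.46846.

39.47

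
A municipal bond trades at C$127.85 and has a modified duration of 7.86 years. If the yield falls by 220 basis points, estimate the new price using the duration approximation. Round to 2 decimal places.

C$149.96

Duration approximation: ΔP/P ≈ -D_mod · Δy = -7.86 × (-0.022) = +0.172920.
New price ≈ 127.85 × (1 + 0.172920) = 149.957822.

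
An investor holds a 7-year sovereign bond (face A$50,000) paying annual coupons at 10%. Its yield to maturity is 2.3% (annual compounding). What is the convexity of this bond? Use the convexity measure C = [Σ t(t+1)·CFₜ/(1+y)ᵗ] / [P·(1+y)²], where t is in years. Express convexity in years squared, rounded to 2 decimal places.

40.07

With y = 0.023:
  t   CF        PV=CF/(1+0.023)^t    t·PV        t(t+1)·PV
  1     5,000.00     4,887.5855     4,887.5855       9,775.1711
  2     5,000.00     4,777.6985     9,555.3969      28,666.1908
  3     5,000.00     4,670.2820    14,010.8459      56,043.3838
  4     5,000.00     4,565.2805    18,261.1221      91,305.6106
  5     5,000.00     4,462.6398    22,313.1991     133,879.1944
  6     5,000.00     4,362.3068    26,173.8406     183,216.8839
  7    55,000.00    46,906.5243   328,345.6700   2,626,765.3603
  Σ                 74,632.3174   423,547.6602   3,129,651.7948
P = 74,632.3174.
Convexity = Σ t(t+1)·PV / [P·(1+y)²] = 3,129,651.7948 / (74,632.3174 × 1.046529) = 40.06986.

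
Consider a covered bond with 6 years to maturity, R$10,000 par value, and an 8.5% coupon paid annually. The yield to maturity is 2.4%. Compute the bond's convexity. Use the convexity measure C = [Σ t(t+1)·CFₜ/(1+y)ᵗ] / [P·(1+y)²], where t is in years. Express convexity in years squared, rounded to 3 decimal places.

With y = 0.024:
  t   CF        PV=CF/(1+0.024)^t    t·PV        t(t+1)·PV
  1       850.00       830.0781       830.0781       1,660.1563
  2       850.00       810.6232     1,621.2463       4,863.7390
  3       850.00       791.6242     2,374.8726       9,499.4903
  4       850.00       773.0705     3,092.2820      15,461.4099
  5       850.00       754.9517     3,774.7583      22,648.5497
  6    10,850.00     9,410.8749    56,465.2491     395,256.7440
  Σ                 13,371.2225    68,158.4864     449,390.0892
P = 13,371.2225.
Convexity = Σ t(t+1)·PV / [P·(1+y)²] = 449,390.0892 / (13,371.2225 × 1.048576) = 32.05180.

32.052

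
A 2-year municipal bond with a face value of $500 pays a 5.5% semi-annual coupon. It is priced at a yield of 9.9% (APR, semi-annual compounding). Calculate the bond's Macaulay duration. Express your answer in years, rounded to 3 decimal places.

1.917 years

Periodic yield y = 0.0495. Discount each cash flow and weight by its period:
  t   CF        PV=CF/(1+0.0495)^t    t·PV
  1        13.75        13.1015        13.1015
  2        13.75        12.4835        24.9671
  3        13.75        11.8948        35.6843
  4       513.75       423.4694     1,693.8777
  Σ                    460.9492     1,767.6305
Price P = Σ PV = 460.9492.
Macaulay duration = Σ(t·PV) / P = 1,767.6305 / 460.9492 = 3.83476 half-year periods.
In years: 3.83476 / 2 = 1.91738 years.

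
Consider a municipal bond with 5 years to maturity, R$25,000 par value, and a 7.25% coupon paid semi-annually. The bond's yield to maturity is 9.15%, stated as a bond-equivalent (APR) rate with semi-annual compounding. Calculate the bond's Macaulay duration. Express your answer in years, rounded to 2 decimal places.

Periodic yield y = 0.04575. Discount each cash flow and weight by its period:
  t   CF        PV=CF/(1+0.04575)^t    t·PV
  1       906.25       866.6029       866.6029
  2       906.25       828.6903     1,657.3807
  3       906.25       792.4364     2,377.3091
  4       906.25       757.7685     3,031.0739
  5       906.25       724.6172     3,623.0861
  6       906.25       692.9163     4,157.4978
  7       906.25       662.6023     4,638.2158
  8       906.25       633.6144     5,068.9151
  9       906.25       605.8947     5,453.0524
  10   25,906.25    16,562.4973   165,624.9727
  Σ                 23,127.6402   196,498.1065
Price P = Σ PV = 23,127.6402.
Macaulay duration = Σ(t·PV) / P = 196,498.1065 / 23,127.6402 = 8.49625 half-year periods.
In years: 8.49625 / 2 = 4.24812 years.

4.25 years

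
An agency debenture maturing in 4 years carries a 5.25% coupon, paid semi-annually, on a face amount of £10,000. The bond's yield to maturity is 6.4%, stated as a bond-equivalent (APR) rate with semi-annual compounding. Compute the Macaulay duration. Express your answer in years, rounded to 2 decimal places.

3.65 years

Periodic yield y = 0.032. Discount each cash flow and weight by its period:
  t   CF        PV=CF/(1+0.032)^t    t·PV
  1       262.50       254.3605       254.3605
  2       262.50       246.4733       492.9466
  3       262.50       238.8307       716.4922
  4       262.50       231.4251       925.7005
  5       262.50       224.2492     1,121.2458
  6       262.50       217.2957     1,303.7742
  7       262.50       210.5578     1,473.9049
  8    10,262.50     7,976.5592    63,812.4735
  Σ                  9,599.7515    70,100.8982
Price P = Σ PV = 9,599.7515.
Macaulay duration = Σ(t·PV) / P = 70,100.8982 / 9,599.7515 = 7.30237 half-year periods.
In years: 7.30237 / 2 = 3.65118 years.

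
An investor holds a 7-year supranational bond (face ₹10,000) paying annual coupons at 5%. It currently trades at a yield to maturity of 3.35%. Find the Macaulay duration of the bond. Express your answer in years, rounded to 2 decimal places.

Periodic yield y = 0.0335. Discount each cash flow and weight by its year:
  t   CF        PV=CF/(1+0.0335)^t    t·PV
  1       500.00       483.7929       483.7929
  2       500.00       468.1112       936.2224
  3       500.00       452.9378     1,358.8134
  4       500.00       438.2562     1,753.0248
  5       500.00       424.0505     2,120.2526
  6       500.00       410.3053     2,461.8318
  7    10,500.00     8,337.1177    58,359.8238
  Σ                 11,014.5717    67,473.7618
Price P = Σ PV = 11,014.5717.
Macaulay duration = Σ(t·PV) / P = 67,473.7618 / 11,014.5717 = 6.12586 years.

6.13 years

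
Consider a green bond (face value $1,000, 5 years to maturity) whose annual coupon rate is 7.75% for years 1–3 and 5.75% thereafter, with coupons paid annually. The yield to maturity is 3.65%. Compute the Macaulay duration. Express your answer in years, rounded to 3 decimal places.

Periodic yield y = 0.0365. Discount each cash flow and weight by its year:
  t   CF        PV=CF/(1+0.0365)^t    t·PV
  1        77.50        74.7709        74.7709
  2        77.50        72.1378       144.2757
  3        77.50        69.5975       208.7926
  4        57.50        49.8185       199.2740
  5     1,057.50       883.9625     4,419.8125
  Σ                  1,150.2872     5,046.9256
Price P = Σ PV = 1,150.2872.
Macaulay duration = Σ(t·PV) / P = 5,046.9256 / 1,150.2872 = 4.38754 years.

4.388 years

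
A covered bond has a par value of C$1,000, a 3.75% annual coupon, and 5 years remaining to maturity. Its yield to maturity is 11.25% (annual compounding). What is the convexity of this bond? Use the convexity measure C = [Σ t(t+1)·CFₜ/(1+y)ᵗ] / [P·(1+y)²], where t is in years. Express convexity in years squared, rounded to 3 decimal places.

With y = 0.1125:
  t   CF        PV=CF/(1+0.1125)^t    t·PV        t(t+1)·PV
  1        37.50        33.7079        33.7079          67.4157
  2        37.50        30.2992        60.5984         181.7952
  3        37.50        27.2352        81.7057         326.8229
  4        37.50        24.4811        97.9245         489.6223
  5     1,037.50       608.8187     3,044.0937      18,264.5620
  Σ                    724.5422     3,318.0301      19,330.2181
P = 724.5422.
Convexity = Σ t(t+1)·PV / [P·(1+y)²] = 19,330.2181 / (724.5422 × 1.237656) = 21.55624.

21.556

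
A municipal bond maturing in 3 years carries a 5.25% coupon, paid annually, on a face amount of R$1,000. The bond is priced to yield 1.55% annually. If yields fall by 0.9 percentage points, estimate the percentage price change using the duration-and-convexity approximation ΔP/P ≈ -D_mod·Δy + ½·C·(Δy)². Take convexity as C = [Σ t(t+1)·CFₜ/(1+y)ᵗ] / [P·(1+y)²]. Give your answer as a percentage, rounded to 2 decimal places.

+2.58%

With y = 0.0155:
  t   CF        PV=CF/(1+0.0155)^t    t·PV        t(t+1)·PV
  1        52.50        51.6987        51.6987         103.3973
  2        52.50        50.9096       101.8191         305.4574
  3     1,052.50     1,005.0376     3,015.1129      12,060.4515
  Σ                  1,107.6459     3,168.6307      12,469.3063
P = 1,107.6459; D_Mac = 2.86069 yrs; D_mod = 2.81703 yrs; C = 10.91645.
Duration effect: -2.81703 × (-0.009) = +0.025353
Convexity effect: 0.5 × 10.91645 × (-0.009)² = +0.0004421
ΔP/P ≈ +0.025353 + 0.0004421 = +0.025795 = +2.5795%.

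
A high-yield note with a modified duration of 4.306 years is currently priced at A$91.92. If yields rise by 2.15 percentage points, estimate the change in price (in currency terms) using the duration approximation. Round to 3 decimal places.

-A$8.510

Duration approximation: ΔP/P ≈ -D_mod · Δy = -4.306 × (+0.0215) = -0.092579.
ΔP ≈ 91.92 × (-0.092579) = -8.50986168.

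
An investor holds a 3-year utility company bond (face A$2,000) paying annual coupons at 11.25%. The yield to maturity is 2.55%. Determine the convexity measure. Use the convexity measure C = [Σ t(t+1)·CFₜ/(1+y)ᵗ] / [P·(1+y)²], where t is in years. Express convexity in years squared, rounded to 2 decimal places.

10.09

With y = 0.0255:
  t   CF        PV=CF/(1+0.0255)^t    t·PV        t(t+1)·PV
  1       225.00       219.4052       219.4052         438.8103
  2       225.00       213.9495       427.8989       1,283.6967
  3     2,225.00     2,063.1130     6,189.3391      24,757.3563
  Σ                  2,496.4677     6,836.6432      26,479.8634
P = 2,496.4677.
Convexity = Σ t(t+1)·PV / [P·(1+y)²] = 26,479.8634 / (2,496.4677 × 1.051650) = 10.08599.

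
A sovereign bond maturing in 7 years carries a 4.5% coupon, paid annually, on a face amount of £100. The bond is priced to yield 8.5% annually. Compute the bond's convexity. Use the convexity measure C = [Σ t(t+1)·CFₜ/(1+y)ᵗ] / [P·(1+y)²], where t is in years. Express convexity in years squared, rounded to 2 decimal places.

38.99

With y = 0.085:
  t   CF        PV=CF/(1+0.085)^t    t·PV        t(t+1)·PV
  1         4.50         4.1475         4.1475           8.2949
  2         4.50         3.8225         7.6451          22.9353
  3         4.50         3.5231        10.5693          42.2770
  4         4.50         3.2471        12.9883          64.9417
  5         4.50         2.9927        14.9635          89.7811
  6         4.50         2.7583        16.5495         115.8466
  7       104.50        59.0348       413.2436       3,305.9490
  Σ                     79.5259       480.1068       3,650.0257
P = 79.5259.
Convexity = Σ t(t+1)·PV / [P·(1+y)²] = 3,650.0257 / (79.5259 × 1.177225) = 38.98770.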